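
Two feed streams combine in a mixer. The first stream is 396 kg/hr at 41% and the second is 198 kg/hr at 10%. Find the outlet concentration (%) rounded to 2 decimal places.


Mass balance on solute: F1*x1 + F2*x2 = F3*x3
F3 = F1 + F2 = 396 + 198 = 594 kg/hr
x3 = (F1*x1 + F2*x2)/F3
x3 = (396*0.41 + 198*0.1) / 594
x3 = 30.67%


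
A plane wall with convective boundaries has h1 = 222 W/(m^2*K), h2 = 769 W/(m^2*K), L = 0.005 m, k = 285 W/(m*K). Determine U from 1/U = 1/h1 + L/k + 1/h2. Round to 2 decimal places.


1/U = 1/h1 + L/k + 1/h2
1/U = 1/222 + 0.005/285 + 1/769
1/U = 0.0045045045 + 1.75439e-05 + 0.0013003901
1/U = 0.0058224385
U = 171.75 W/(m^2*K)


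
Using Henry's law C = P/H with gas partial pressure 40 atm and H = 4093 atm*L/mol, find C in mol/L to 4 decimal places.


C = P / H
C = 40 / 4093
C = 0.0098 mol/L


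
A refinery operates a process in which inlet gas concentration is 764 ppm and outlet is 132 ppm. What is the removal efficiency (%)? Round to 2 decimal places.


Efficiency = (G_in - G_out) / G_in * 100%
Efficiency = (764 - 132) / 764 * 100
Efficiency = 632 / 764 * 100
Efficiency = 82.72%


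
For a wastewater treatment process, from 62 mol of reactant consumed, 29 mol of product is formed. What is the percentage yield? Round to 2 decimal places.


Yield = (moles product / moles consumed) * 100%
Yield = (29 / 62) * 100
Yield = 0.4677 * 100
Yield = 46.77%


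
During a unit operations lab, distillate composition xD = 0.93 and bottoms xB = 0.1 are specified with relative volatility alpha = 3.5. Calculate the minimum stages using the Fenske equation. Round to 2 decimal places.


N_min = ln((xD*(1-xB))/(xB*(1-xD))) / ln(alpha)
Numerator inside ln: 0.837 / 0.007 = 119.571429
ln(119.571429) = 4.783914
ln(alpha) = ln(3.5) = 1.252763
N_min = 4.783914 / 1.252763 = 3.82


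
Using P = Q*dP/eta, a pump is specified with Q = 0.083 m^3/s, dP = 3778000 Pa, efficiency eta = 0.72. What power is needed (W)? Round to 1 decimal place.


P = Q * dP / eta
P = 0.083 * 3778000 / 0.72
P = 313574.0 / 0.72
P = 435519.4 W


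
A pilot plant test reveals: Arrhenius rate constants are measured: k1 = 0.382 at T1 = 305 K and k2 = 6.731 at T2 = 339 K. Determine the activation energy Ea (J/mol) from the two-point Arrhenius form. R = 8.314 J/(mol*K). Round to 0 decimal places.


Ea = R * ln(k2/k1) / (1/T1 - 1/T2)
ln(k2/k1) = ln(6.731/0.382) = 2.8690584
1/T1 - 1/T2 = 1/305 - 1/339 = 0.000328836017
Ea = 8.314 * 2.8690584 / 0.000328836017
Ea = 72539 J/mol


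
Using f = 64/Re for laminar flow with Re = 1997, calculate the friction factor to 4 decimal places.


f = 64 / Re
f = 64 / 1997
f = 0.0320


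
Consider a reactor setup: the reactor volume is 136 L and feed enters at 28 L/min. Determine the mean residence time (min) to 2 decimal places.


tau = V / v0
tau = 136 / 28
tau = 4.86 min


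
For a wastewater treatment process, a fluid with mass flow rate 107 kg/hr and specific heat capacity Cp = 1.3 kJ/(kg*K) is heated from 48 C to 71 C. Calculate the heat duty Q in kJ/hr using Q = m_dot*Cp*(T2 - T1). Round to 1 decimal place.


Q = m_dot * Cp * (T2 - T1)
Q = 107 * 1.3 * (71 - 48)
Q = 107 * 1.3 * 23
Q = 3199.3 kJ/hr


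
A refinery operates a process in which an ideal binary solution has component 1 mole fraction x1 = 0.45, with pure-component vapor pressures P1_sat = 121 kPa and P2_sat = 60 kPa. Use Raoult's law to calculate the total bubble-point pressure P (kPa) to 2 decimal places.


P = x1*P1_sat + x2*P2_sat
x2 = 1 - x1 = 1 - 0.45 = 0.55
P = 0.45*121 + 0.55*60
P = 54.45 + 33.0
P = 87.45 kPa


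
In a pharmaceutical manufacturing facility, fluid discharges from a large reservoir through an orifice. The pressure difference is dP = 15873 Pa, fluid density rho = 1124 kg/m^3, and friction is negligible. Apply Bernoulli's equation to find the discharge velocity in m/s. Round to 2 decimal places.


v = sqrt(2*dP/rho)
v = sqrt(2*15873/1124)
v = sqrt(28.243772)
v = 5.31 m/s


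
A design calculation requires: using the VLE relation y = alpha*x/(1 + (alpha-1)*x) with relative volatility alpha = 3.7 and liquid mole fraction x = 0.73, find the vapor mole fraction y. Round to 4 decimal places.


y = alpha*x / (1 + (alpha-1)*x)
y = 3.7*0.73 / (1 + (3.7-1)*0.73)
y = 2.701 / (1 + 1.971)
y = 2.701 / 2.971
y = 0.9091


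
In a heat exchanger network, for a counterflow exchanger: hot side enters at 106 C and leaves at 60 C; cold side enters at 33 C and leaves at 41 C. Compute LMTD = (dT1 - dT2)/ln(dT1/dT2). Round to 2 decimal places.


dT1 = Th_in - Tc_out = 106 - 41 = 65
dT2 = Th_out - Tc_in = 60 - 33 = 27
LMTD = (dT1 - dT2) / ln(dT1/dT2)
LMTD = (65 - 27) / ln(65/27)
LMTD = 43.25 K


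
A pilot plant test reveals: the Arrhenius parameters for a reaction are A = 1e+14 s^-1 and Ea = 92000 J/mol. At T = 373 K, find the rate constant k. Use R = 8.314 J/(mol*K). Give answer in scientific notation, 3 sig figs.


k = A * exp(-Ea/(R*T))
k = 1e+14 * exp(-92000 / (8.314 * 373))
k = 1e+14 * exp(-29.666682)
k = 1.31e+01


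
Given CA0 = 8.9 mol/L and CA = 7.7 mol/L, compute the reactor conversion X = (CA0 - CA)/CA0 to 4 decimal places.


X = (CA0 - CA) / CA0
X = (8.9 - 7.7) / 8.9
X = 1.2 / 8.9
X = 0.1348


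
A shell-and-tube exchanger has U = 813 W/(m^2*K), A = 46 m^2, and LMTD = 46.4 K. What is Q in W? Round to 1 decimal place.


Q = U * A * LMTD
Q = 813 * 46 * 46.4
Q = 1735267.2 W


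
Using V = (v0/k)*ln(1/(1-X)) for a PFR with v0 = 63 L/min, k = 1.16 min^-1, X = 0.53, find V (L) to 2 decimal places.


V = (v0/k) * ln(1/(1-X))
V = (63/1.16) * ln(1/(1-0.53))
V = 54.310345 * ln(2.12766)
V = 54.310345 * 0.755023
V = 41.01 L


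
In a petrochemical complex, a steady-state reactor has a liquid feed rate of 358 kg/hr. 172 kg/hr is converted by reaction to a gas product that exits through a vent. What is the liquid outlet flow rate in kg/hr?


Steady-state mass balance on the main outlet: F_out = F_in - F_removed
F_out = 358 - 172
F_out = 186 kg/hr


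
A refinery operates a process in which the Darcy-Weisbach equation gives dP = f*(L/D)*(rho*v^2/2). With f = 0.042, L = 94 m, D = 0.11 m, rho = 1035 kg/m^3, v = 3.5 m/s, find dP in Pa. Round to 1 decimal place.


dP = f * (L/D) * (rho*v^2/2)
dP = 0.042 * (94/0.11) * (1035*3.5^2/2)
L/D = 854.54545455
rho*v^2/2 = 1035*12.25/2 = 6339.375
dP = 0.042 * 854.54545455 * 6339.375
dP = 227525.9 Pa


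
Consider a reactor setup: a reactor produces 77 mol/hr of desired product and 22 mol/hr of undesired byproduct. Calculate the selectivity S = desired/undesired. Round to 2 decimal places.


S = desired product rate / undesired product rate
S = 77 / 22
S = 3.50


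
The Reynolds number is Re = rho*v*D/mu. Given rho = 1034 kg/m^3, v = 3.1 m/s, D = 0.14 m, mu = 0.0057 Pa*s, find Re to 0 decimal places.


Re = rho * v * D / mu
Re = 1034 * 3.1 * 0.14 / 0.0057
Re = 448.756 / 0.0057
Re = 78729


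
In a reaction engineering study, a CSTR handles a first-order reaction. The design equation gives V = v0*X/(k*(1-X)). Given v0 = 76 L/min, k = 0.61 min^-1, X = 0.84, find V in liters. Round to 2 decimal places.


V = v0 * X / (k * (1 - X))
V = 76 * 0.84 / (0.61 * (1 - 0.84))
V = 63.84 / (0.61 * 0.16)
V = 63.84 / 0.0976
V = 654.10 L


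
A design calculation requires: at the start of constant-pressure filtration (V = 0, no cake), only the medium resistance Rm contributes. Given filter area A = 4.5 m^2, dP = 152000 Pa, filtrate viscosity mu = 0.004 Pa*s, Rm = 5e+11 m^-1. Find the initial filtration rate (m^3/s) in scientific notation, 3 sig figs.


rate = A * dP / (mu * Rm)
rate = 4.5 * 152000 / (0.004 * 5e+11)
rate = 684000.0 / 2.000e+09
rate = 3.42e-04 m^3/s


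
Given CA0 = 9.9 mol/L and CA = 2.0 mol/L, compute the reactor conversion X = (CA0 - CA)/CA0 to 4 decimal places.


X = (CA0 - CA) / CA0
X = (9.9 - 2.0) / 9.9
X = 7.9 / 9.9
X = 0.7980


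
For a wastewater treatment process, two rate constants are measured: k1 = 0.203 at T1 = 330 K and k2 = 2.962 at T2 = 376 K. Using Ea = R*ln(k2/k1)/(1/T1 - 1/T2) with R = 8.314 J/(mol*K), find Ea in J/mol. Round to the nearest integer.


Ea = R * ln(k2/k1) / (1/T1 - 1/T2)
ln(k2/k1) = ln(2.962/0.203) = 2.680414
1/T1 - 1/T2 = 1/330 - 1/376 = 0.000370728562
Ea = 8.314 * 2.680414 / 0.000370728562
Ea = 60111 J/mol


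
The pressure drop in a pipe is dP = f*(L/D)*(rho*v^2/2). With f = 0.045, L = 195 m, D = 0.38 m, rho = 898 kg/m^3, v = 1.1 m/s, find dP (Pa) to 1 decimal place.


dP = f * (L/D) * (rho*v^2/2)
dP = 0.045 * (195/0.38) * (898*1.1^2/2)
L/D = 513.15789474
rho*v^2/2 = 898*1.21/2 = 543.29
dP = 0.045 * 513.15789474 * 543.29
dP = 12545.7 Pa


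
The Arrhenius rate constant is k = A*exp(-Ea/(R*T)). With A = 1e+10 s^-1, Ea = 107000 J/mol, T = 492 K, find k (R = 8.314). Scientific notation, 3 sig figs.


k = A * exp(-Ea/(R*T))
k = 1e+10 * exp(-107000 / (8.314 * 492))
k = 1e+10 * exp(-26.158248)
k = 4.36e-02


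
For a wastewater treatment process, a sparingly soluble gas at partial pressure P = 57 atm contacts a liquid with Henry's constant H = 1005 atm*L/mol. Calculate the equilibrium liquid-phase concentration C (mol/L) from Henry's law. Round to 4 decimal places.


C = P / H
C = 57 / 1005
C = 0.0567 mol/L


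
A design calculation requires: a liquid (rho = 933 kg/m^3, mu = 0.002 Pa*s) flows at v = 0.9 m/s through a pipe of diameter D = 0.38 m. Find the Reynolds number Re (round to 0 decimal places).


Re = rho * v * D / mu
Re = 933 * 0.9 * 0.38 / 0.002
Re = 319.086 / 0.002
Re = 159543


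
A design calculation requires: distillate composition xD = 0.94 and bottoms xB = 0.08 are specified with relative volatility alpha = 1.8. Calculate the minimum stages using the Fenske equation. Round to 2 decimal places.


N_min = ln((xD*(1-xB))/(xB*(1-xD))) / ln(alpha)
Numerator inside ln: 0.8648 / 0.0048 = 180.166667
ln(180.166667) = 5.193882
ln(alpha) = ln(1.8) = 0.587787
N_min = 5.193882 / 0.587787 = 8.84


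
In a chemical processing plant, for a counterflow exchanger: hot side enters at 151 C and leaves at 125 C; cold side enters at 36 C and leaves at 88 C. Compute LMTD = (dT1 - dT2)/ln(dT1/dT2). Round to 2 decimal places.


dT1 = Th_in - Tc_out = 151 - 88 = 63
dT2 = Th_out - Tc_in = 125 - 36 = 89
LMTD = (dT1 - dT2) / ln(dT1/dT2)
LMTD = (63 - 89) / ln(63/89)
LMTD = 75.25 K


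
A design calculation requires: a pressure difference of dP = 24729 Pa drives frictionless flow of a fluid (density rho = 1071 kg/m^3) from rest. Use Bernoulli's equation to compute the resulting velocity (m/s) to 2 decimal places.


v = sqrt(2*dP/rho)
v = sqrt(2*24729/1071)
v = sqrt(46.179272)
v = 6.80 m/s


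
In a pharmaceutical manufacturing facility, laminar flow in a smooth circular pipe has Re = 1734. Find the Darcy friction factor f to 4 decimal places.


f = 64 / Re
f = 64 / 1734
f = 0.0369


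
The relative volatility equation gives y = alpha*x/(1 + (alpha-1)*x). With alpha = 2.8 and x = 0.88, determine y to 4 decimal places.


y = alpha*x / (1 + (alpha-1)*x)
y = 2.8*0.88 / (1 + (2.8-1)*0.88)
y = 2.464 / (1 + 1.584)
y = 2.464 / 2.584
y = 0.9536


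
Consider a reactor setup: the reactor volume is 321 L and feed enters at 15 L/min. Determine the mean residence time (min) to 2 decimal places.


tau = V / v0
tau = 321 / 15
tau = 21.40 min


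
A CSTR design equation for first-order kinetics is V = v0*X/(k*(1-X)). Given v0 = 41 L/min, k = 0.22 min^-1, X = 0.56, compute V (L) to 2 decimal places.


V = v0 * X / (k * (1 - X))
V = 41 * 0.56 / (0.22 * (1 - 0.56))
V = 22.96 / (0.22 * 0.44)
V = 22.96 / 0.0968
V = 237.19 L


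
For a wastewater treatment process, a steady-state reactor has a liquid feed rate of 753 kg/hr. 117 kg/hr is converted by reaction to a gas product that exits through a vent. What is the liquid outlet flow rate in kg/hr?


Steady-state mass balance on the main outlet: F_out = F_in - F_removed
F_out = 753 - 117
F_out = 636 kg/hr


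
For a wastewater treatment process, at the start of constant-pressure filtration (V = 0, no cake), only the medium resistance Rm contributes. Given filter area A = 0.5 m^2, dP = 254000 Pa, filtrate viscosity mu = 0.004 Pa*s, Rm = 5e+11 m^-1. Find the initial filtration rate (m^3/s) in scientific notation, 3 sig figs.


rate = A * dP / (mu * Rm)
rate = 0.5 * 254000 / (0.004 * 5e+11)
rate = 127000.0 / 2.000e+09
rate = 6.35e-05 m^3/s


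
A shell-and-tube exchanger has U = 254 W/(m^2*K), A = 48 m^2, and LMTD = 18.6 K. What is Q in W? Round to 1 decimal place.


Q = U * A * LMTD
Q = 254 * 48 * 18.6
Q = 226771.2 W


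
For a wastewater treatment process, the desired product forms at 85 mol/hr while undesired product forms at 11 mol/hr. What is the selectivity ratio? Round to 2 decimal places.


S = desired product rate / undesired product rate
S = 85 / 11
S = 7.73


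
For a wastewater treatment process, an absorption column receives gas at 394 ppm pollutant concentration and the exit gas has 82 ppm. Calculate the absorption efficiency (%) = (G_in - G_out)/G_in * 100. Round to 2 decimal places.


Efficiency = (G_in - G_out) / G_in * 100%
Efficiency = (394 - 82) / 394 * 100
Efficiency = 312 / 394 * 100
Efficiency = 79.19%


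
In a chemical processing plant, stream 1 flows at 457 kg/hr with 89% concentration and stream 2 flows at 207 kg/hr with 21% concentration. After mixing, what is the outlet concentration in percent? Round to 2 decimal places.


Mass balance on solute: F1*x1 + F2*x2 = F3*x3
F3 = F1 + F2 = 457 + 207 = 664 kg/hr
x3 = (F1*x1 + F2*x2)/F3
x3 = (457*0.89 + 207*0.21) / 664
x3 = 67.80%


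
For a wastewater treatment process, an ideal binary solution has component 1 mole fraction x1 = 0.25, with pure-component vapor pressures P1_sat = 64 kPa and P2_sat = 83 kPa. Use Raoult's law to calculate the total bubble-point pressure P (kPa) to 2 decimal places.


P = x1*P1_sat + x2*P2_sat
x2 = 1 - x1 = 1 - 0.25 = 0.75
P = 0.25*64 + 0.75*83
P = 16.0 + 62.25
P = 78.25 kPa


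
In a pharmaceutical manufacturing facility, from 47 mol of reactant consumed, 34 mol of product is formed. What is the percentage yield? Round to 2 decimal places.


Yield = (moles product / moles consumed) * 100%
Yield = (34 / 47) * 100
Yield = 0.7234 * 100
Yield = 72.34%


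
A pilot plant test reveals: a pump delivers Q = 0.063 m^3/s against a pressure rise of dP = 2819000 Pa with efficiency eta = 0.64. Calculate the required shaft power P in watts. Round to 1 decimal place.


P = Q * dP / eta
P = 0.063 * 2819000 / 0.64
P = 177597.0 / 0.64
P = 277495.3 W


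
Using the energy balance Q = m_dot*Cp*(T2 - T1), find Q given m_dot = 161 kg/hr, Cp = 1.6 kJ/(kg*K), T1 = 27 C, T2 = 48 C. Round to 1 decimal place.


Q = m_dot * Cp * (T2 - T1)
Q = 161 * 1.6 * (48 - 27)
Q = 161 * 1.6 * 21
Q = 5409.6 kJ/hr


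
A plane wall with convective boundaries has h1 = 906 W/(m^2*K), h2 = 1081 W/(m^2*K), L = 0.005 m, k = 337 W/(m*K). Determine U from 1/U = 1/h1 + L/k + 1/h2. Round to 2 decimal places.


1/U = 1/h1 + L/k + 1/h2
1/U = 1/906 + 0.005/337 + 1/1081
1/U = 0.0011037528 + 1.48368e-05 + 0.0009250694
1/U = 0.002043659
U = 489.32 W/(m^2*K)


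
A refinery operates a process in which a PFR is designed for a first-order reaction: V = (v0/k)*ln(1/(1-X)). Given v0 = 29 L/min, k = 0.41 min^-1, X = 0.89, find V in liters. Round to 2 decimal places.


V = (v0/k) * ln(1/(1-X))
V = (29/0.41) * ln(1/(1-0.89))
V = 70.731707 * ln(9.090909)
V = 70.731707 * 2.207275
V = 156.12 L


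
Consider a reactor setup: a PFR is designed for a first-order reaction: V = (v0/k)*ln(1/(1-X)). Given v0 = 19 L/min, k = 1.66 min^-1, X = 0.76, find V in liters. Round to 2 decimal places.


V = (v0/k) * ln(1/(1-X))
V = (19/1.66) * ln(1/(1-0.76))
V = 11.445783 * ln(4.166667)
V = 11.445783 * 1.427116
V = 16.33 L


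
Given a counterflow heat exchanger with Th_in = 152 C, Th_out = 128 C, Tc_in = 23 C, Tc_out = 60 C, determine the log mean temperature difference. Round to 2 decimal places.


dT1 = Th_in - Tc_out = 152 - 60 = 92
dT2 = Th_out - Tc_in = 128 - 23 = 105
LMTD = (dT1 - dT2) / ln(dT1/dT2)
LMTD = (92 - 105) / ln(92/105)
LMTD = 98.36 K


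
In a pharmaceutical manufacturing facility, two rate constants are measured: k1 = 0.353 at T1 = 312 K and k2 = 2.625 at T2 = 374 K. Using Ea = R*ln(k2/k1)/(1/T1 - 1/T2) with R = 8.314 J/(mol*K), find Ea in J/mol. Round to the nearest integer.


Ea = R * ln(k2/k1) / (1/T1 - 1/T2)
ln(k2/k1) = ln(2.625/0.353) = 2.0063681
1/T1 - 1/T2 = 1/312 - 1/374 = 0.000531331414
Ea = 8.314 * 2.0063681 / 0.000531331414
Ea = 31395 J/mol


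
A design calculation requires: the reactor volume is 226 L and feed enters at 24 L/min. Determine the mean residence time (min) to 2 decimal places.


tau = V / v0
tau = 226 / 24
tau = 9.42 min


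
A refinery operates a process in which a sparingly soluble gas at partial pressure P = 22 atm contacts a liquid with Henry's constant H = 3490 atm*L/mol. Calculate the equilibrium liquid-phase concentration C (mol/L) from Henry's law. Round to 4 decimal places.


C = P / H
C = 22 / 3490
C = 0.0063 mol/L


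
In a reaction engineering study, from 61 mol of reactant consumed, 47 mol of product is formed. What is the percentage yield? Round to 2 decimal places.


Yield = (moles product / moles consumed) * 100%
Yield = (47 / 61) * 100
Yield = 0.7705 * 100
Yield = 77.05%


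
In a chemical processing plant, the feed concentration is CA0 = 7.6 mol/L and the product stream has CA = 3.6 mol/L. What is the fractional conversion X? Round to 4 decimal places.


X = (CA0 - CA) / CA0
X = (7.6 - 3.6) / 7.6
X = 4.0 / 7.6
X = 0.5263


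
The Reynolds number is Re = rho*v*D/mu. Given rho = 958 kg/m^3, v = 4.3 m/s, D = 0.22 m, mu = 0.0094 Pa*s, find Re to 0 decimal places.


Re = rho * v * D / mu
Re = 958 * 4.3 * 0.22 / 0.0094
Re = 906.268 / 0.0094
Re = 96411


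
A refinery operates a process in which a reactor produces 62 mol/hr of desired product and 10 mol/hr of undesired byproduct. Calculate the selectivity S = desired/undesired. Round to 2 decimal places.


S = desired product rate / undesired product rate
S = 62 / 10
S = 6.20


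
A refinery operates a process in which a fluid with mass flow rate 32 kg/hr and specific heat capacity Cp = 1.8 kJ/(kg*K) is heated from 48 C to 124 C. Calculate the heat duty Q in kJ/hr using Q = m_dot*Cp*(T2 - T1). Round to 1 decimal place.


Q = m_dot * Cp * (T2 - T1)
Q = 32 * 1.8 * (124 - 48)
Q = 32 * 1.8 * 76
Q = 4377.6 kJ/hr


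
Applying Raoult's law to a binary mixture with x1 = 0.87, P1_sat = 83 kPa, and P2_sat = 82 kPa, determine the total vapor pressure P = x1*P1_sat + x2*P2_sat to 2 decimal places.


P = x1*P1_sat + x2*P2_sat
x2 = 1 - x1 = 1 - 0.87 = 0.13
P = 0.87*83 + 0.13*82
P = 72.21 + 10.66
P = 82.87 kPa


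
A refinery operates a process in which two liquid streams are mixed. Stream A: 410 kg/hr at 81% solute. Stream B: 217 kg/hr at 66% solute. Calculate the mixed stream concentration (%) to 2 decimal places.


Mass balance on solute: F1*x1 + F2*x2 = F3*x3
F3 = F1 + F2 = 410 + 217 = 627 kg/hr
x3 = (F1*x1 + F2*x2)/F3
x3 = (410*0.81 + 217*0.66) / 627
x3 = 75.81%


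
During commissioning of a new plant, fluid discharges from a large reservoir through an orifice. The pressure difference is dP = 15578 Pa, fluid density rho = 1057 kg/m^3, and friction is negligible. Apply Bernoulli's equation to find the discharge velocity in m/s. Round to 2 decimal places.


v = sqrt(2*dP/rho)
v = sqrt(2*15578/1057)
v = sqrt(29.475875)
v = 5.43 m/s


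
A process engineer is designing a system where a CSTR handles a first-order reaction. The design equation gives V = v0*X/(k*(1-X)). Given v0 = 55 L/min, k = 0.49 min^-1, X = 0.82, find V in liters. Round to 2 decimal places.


V = v0 * X / (k * (1 - X))
V = 55 * 0.82 / (0.49 * (1 - 0.82))
V = 45.1 / (0.49 * 0.18)
V = 45.1 / 0.0882
V = 511.34 L


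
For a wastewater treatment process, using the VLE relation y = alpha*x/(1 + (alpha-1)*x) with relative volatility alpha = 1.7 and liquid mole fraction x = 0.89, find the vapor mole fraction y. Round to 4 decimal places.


y = alpha*x / (1 + (alpha-1)*x)
y = 1.7*0.89 / (1 + (1.7-1)*0.89)
y = 1.513 / (1 + 0.623)
y = 1.513 / 1.623
y = 0.9322


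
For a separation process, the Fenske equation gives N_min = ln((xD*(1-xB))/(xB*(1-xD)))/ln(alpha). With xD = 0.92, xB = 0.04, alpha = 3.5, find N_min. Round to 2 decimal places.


N_min = ln((xD*(1-xB))/(xB*(1-xD))) / ln(alpha)
Numerator inside ln: 0.8832 / 0.0032 = 276.0
ln(276.0) = 5.620401
ln(alpha) = ln(3.5) = 1.252763
N_min = 5.620401 / 1.252763 = 4.49


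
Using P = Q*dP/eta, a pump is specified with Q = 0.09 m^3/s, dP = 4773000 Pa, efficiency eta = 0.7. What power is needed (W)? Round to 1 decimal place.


P = Q * dP / eta
P = 0.09 * 4773000 / 0.7
P = 429570.0 / 0.7
P = 613671.4 W


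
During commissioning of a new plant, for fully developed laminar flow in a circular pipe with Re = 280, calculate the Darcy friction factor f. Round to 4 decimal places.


f = 64 / Re
f = 64 / 280
f = 0.2286


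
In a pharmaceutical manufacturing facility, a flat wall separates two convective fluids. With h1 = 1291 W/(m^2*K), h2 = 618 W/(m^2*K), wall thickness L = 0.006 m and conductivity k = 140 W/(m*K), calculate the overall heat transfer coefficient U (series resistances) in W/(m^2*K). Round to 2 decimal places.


1/U = 1/h1 + L/k + 1/h2
1/U = 1/1291 + 0.006/140 + 1/618
1/U = 0.0007745933 + 4.28571e-05 + 0.001618123
1/U = 0.0024355734
U = 410.58 W/(m^2*K)


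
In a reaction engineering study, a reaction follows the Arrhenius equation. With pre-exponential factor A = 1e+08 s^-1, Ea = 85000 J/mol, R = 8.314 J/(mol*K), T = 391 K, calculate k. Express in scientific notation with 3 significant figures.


k = A * exp(-Ea/(R*T))
k = 1e+08 * exp(-85000 / (8.314 * 391))
k = 1e+08 * exp(-26.147619)
k = 4.41e-04


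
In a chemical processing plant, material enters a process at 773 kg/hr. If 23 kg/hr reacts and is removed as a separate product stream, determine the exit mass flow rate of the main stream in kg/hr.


Steady-state mass balance on the main outlet: F_out = F_in - F_removed
F_out = 773 - 23
F_out = 750 kg/hr


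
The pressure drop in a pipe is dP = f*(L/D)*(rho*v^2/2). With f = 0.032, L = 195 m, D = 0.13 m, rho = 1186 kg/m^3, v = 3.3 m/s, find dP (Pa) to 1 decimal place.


dP = f * (L/D) * (rho*v^2/2)
dP = 0.032 * (195/0.13) * (1186*3.3^2/2)
L/D = 1500.0
rho*v^2/2 = 1186*10.89/2 = 6457.77
dP = 0.032 * 1500.0 * 6457.77
dP = 309973.0 Pa


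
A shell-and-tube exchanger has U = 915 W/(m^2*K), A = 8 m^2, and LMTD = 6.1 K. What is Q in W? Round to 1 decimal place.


Q = U * A * LMTD
Q = 915 * 8 * 6.1
Q = 44652.0 W


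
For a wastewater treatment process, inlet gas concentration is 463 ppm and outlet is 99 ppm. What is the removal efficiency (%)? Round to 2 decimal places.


Efficiency = (G_in - G_out) / G_in * 100%
Efficiency = (463 - 99) / 463 * 100
Efficiency = 364 / 463 * 100
Efficiency = 78.62%


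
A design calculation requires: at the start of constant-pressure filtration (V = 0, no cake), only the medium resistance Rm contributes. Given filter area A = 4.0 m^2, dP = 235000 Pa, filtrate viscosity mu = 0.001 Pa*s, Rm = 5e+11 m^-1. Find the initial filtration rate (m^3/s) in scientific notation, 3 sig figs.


rate = A * dP / (mu * Rm)
rate = 4.0 * 235000 / (0.001 * 5e+11)
rate = 940000.0 / 5.000e+08
rate = 1.88e-03 m^3/s


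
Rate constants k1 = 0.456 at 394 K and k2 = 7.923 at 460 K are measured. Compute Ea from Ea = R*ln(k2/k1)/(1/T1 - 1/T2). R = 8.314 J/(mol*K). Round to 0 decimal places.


Ea = R * ln(k2/k1) / (1/T1 - 1/T2)
ln(k2/k1) = ln(7.923/0.456) = 2.8550324
1/T1 - 1/T2 = 1/394 - 1/460 = 0.000364158023
Ea = 8.314 * 2.8550324 / 0.000364158023
Ea = 65183 J/mol


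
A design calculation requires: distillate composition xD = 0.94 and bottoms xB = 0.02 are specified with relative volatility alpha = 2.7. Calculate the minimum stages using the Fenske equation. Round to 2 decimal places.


N_min = ln((xD*(1-xB))/(xB*(1-xD))) / ln(alpha)
Numerator inside ln: 0.9212 / 0.0012 = 767.666667
ln(767.666667) = 6.643356
ln(alpha) = ln(2.7) = 0.993252
N_min = 6.643356 / 0.993252 = 6.69


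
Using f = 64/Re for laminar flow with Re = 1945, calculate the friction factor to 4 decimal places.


f = 64 / Re
f = 64 / 1945
f = 0.0329


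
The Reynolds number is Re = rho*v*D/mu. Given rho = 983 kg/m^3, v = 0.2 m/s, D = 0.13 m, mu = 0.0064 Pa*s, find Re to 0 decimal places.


Re = rho * v * D / mu
Re = 983 * 0.2 * 0.13 / 0.0064
Re = 25.558 / 0.0064
Re = 3993


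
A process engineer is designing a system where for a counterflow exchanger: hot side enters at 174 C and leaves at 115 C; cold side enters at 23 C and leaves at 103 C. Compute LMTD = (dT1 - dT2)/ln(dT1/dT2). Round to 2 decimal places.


dT1 = Th_in - Tc_out = 174 - 103 = 71
dT2 = Th_out - Tc_in = 115 - 23 = 92
LMTD = (dT1 - dT2) / ln(dT1/dT2)
LMTD = (71 - 92) / ln(71/92)
LMTD = 81.05 K


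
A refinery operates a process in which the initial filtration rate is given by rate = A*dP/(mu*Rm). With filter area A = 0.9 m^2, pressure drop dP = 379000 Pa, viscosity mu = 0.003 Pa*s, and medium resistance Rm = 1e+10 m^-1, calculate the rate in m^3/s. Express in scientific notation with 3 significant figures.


rate = A * dP / (mu * Rm)
rate = 0.9 * 379000 / (0.003 * 1e+10)
rate = 341100.0 / 3.000e+07
rate = 1.14e-02 m^3/s


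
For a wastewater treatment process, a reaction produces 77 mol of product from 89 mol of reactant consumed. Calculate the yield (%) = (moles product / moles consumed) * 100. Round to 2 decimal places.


Yield = (moles product / moles consumed) * 100%
Yield = (77 / 89) * 100
Yield = 0.8652 * 100
Yield = 86.52%


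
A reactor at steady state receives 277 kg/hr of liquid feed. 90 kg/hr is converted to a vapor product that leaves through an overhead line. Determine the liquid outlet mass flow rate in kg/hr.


Steady-state mass balance on the main outlet: F_out = F_in - F_removed
F_out = 277 - 90
F_out = 187 kg/hr


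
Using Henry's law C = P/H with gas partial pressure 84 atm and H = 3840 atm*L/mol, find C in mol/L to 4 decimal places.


C = P / H
C = 84 / 3840
C = 0.0219 mol/L


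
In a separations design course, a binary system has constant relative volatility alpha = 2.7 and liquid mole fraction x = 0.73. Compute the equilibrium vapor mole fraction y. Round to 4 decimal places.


y = alpha*x / (1 + (alpha-1)*x)
y = 2.7*0.73 / (1 + (2.7-1)*0.73)
y = 1.971 / (1 + 1.241)
y = 1.971 / 2.241
y = 0.8795


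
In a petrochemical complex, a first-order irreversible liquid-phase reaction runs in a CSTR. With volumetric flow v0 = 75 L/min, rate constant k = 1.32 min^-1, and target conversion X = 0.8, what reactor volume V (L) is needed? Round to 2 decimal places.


V = v0 * X / (k * (1 - X))
V = 75 * 0.8 / (1.32 * (1 - 0.8))
V = 60.0 / (1.32 * 0.2)
V = 60.0 / 0.264
V = 227.27 L


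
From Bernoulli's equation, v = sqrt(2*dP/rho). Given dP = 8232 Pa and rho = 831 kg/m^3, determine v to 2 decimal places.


v = sqrt(2*dP/rho)
v = sqrt(2*8232/831)
v = sqrt(19.812274)
v = 4.45 m/s


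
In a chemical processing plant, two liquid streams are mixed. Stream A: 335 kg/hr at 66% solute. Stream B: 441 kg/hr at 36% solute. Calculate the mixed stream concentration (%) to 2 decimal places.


Mass balance on solute: F1*x1 + F2*x2 = F3*x3
F3 = F1 + F2 = 335 + 441 = 776 kg/hr
x3 = (F1*x1 + F2*x2)/F3
x3 = (335*0.66 + 441*0.36) / 776
x3 = 48.95%


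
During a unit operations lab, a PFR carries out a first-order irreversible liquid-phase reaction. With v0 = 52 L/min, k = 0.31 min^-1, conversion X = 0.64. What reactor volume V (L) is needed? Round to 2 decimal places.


V = (v0/k) * ln(1/(1-X))
V = (52/0.31) * ln(1/(1-0.64))
V = 167.741935 * ln(2.777778)
V = 167.741935 * 1.021651
V = 171.37 L


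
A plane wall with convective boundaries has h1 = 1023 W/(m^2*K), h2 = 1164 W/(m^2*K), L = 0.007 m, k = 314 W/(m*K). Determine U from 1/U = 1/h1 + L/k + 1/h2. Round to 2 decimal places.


1/U = 1/h1 + L/k + 1/h2
1/U = 1/1023 + 0.007/314 + 1/1164
1/U = 0.0009775171 + 2.2293e-05 + 0.0008591065
1/U = 0.0018589166
U = 537.95 W/(m^2*K)


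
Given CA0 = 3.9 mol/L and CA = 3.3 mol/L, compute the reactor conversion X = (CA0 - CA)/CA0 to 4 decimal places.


X = (CA0 - CA) / CA0
X = (3.9 - 3.3) / 3.9
X = 0.6 / 3.9
X = 0.1538


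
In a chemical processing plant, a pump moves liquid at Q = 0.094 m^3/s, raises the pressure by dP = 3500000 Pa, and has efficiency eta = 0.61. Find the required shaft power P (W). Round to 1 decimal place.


P = Q * dP / eta
P = 0.094 * 3500000 / 0.61
P = 329000.0 / 0.61
P = 539344.3 W


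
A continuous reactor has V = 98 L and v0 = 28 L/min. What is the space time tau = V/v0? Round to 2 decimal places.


tau = V / v0
tau = 98 / 28
tau = 3.50 min


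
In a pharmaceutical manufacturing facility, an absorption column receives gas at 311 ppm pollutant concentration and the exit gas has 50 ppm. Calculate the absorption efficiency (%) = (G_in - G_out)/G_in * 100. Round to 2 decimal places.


Efficiency = (G_in - G_out) / G_in * 100%
Efficiency = (311 - 50) / 311 * 100
Efficiency = 261 / 311 * 100
Efficiency = 83.92%


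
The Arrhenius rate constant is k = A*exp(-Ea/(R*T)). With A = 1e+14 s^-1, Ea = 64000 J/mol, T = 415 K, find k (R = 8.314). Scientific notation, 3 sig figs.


k = A * exp(-Ea/(R*T))
k = 1e+14 * exp(-64000 / (8.314 * 415))
k = 1e+14 * exp(-18.549058)
k = 8.80e+05


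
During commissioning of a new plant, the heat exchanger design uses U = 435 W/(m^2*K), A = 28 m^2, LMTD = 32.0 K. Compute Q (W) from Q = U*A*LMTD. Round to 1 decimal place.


Q = U * A * LMTD
Q = 435 * 28 * 32.0
Q = 389760.0 W


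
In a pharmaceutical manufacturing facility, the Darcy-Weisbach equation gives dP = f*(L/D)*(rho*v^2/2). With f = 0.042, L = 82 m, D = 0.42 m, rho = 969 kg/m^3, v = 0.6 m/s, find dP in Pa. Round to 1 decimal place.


dP = f * (L/D) * (rho*v^2/2)
dP = 0.042 * (82/0.42) * (969*0.6^2/2)
L/D = 195.23809524
rho*v^2/2 = 969*0.36/2 = 174.42
dP = 0.042 * 195.23809524 * 174.42
dP = 1430.2 Pa


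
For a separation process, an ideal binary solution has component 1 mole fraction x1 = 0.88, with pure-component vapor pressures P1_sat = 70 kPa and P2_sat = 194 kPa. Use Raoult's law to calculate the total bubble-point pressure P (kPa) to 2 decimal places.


P = x1*P1_sat + x2*P2_sat
x2 = 1 - x1 = 1 - 0.88 = 0.12
P = 0.88*70 + 0.12*194
P = 61.6 + 23.28
P = 84.88 kPa


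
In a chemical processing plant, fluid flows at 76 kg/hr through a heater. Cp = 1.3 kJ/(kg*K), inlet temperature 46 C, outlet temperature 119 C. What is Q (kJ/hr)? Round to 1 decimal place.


Q = m_dot * Cp * (T2 - T1)
Q = 76 * 1.3 * (119 - 46)
Q = 76 * 1.3 * 73
Q = 7212.4 kJ/hr


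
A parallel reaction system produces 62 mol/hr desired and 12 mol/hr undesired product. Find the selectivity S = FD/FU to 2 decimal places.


S = desired product rate / undesired product rate
S = 62 / 12
S = 5.17


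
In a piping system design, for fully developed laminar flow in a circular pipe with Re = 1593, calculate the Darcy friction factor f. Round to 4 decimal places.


f = 64 / Re
f = 64 / 1593
f = 0.0402


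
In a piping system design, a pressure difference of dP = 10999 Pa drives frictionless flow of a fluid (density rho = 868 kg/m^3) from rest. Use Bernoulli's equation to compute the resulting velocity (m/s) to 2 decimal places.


v = sqrt(2*dP/rho)
v = sqrt(2*10999/868)
v = sqrt(25.343318)
v = 5.03 m/s


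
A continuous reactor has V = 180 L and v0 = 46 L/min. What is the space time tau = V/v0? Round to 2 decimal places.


tau = V / v0
tau = 180 / 46
tau = 3.91 min


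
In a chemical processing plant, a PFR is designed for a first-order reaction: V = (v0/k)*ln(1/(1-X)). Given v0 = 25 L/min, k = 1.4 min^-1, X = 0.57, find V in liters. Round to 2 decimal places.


V = (v0/k) * ln(1/(1-X))
V = (25/1.4) * ln(1/(1-0.57))
V = 17.857143 * ln(2.325581)
V = 17.857143 * 0.84397
V = 15.07 L


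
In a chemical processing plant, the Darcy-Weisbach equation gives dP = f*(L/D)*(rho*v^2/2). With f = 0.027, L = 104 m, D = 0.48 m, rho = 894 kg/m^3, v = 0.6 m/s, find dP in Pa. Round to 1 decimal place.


dP = f * (L/D) * (rho*v^2/2)
dP = 0.027 * (104/0.48) * (894*0.6^2/2)
L/D = 216.66666667
rho*v^2/2 = 894*0.36/2 = 160.92
dP = 0.027 * 216.66666667 * 160.92
dP = 941.4 Pa


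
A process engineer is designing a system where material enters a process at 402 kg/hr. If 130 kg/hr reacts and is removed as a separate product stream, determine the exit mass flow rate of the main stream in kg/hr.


Steady-state mass balance on the main outlet: F_out = F_in - F_removed
F_out = 402 - 130
F_out = 272 kg/hr


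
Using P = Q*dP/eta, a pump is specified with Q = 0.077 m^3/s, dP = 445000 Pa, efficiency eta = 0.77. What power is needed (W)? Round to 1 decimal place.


P = Q * dP / eta
P = 0.077 * 445000 / 0.77
P = 34265.0 / 0.77
P = 44500.0 W


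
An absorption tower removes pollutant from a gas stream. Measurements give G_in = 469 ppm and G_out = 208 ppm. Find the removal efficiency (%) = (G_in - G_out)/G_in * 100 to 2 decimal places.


Efficiency = (G_in - G_out) / G_in * 100%
Efficiency = (469 - 208) / 469 * 100
Efficiency = 261 / 469 * 100
Efficiency = 55.65%


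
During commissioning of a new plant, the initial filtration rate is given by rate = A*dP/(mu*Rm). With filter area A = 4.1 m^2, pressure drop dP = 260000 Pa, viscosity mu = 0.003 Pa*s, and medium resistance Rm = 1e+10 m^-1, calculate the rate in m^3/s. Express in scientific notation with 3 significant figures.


rate = A * dP / (mu * Rm)
rate = 4.1 * 260000 / (0.003 * 1e+10)
rate = 1066000.0 / 3.000e+07
rate = 3.55e-02 m^3/s


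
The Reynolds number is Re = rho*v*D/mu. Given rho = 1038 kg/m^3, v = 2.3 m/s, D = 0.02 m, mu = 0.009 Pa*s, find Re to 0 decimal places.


Re = rho * v * D / mu
Re = 1038 * 2.3 * 0.02 / 0.009
Re = 47.748 / 0.009
Re = 5305


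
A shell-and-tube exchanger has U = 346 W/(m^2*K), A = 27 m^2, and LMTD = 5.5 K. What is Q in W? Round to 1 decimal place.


Q = U * A * LMTD
Q = 346 * 27 * 5.5
Q = 51381.0 W


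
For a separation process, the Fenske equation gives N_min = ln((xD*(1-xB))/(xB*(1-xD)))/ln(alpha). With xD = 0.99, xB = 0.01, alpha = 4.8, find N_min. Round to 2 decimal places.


N_min = ln((xD*(1-xB))/(xB*(1-xD))) / ln(alpha)
Numerator inside ln: 0.9801 / 0.0001 = 9801.0
ln(9801.0) = 9.19024
ln(alpha) = ln(4.8) = 1.568616
N_min = 9.19024 / 1.568616 = 5.86


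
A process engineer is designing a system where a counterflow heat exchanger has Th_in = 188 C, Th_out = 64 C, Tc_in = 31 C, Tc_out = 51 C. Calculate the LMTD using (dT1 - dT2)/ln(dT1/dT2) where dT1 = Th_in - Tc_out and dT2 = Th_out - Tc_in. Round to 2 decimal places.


dT1 = Th_in - Tc_out = 188 - 51 = 137
dT2 = Th_out - Tc_in = 64 - 31 = 33
LMTD = (dT1 - dT2) / ln(dT1/dT2)
LMTD = (137 - 33) / ln(137/33)
LMTD = 73.06 K


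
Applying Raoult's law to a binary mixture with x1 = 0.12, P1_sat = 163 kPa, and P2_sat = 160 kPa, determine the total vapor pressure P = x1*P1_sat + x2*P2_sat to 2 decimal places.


P = x1*P1_sat + x2*P2_sat
x2 = 1 - x1 = 1 - 0.12 = 0.88
P = 0.12*163 + 0.88*160
P = 19.56 + 140.8
P = 160.36 kPa


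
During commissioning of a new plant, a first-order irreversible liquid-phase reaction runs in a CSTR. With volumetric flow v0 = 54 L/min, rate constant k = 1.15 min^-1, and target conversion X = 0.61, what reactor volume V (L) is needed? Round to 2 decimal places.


V = v0 * X / (k * (1 - X))
V = 54 * 0.61 / (1.15 * (1 - 0.61))
V = 32.94 / (1.15 * 0.39)
V = 32.94 / 0.4485
V = 73.44 L


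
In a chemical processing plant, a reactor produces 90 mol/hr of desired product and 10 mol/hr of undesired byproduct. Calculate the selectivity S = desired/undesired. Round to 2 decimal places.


S = desired product rate / undesired product rate
S = 90 / 10
S = 9.00


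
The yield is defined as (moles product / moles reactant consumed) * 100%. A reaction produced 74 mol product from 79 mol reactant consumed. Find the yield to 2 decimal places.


Yield = (moles product / moles consumed) * 100%
Yield = (74 / 79) * 100
Yield = 0.9367 * 100
Yield = 93.67%


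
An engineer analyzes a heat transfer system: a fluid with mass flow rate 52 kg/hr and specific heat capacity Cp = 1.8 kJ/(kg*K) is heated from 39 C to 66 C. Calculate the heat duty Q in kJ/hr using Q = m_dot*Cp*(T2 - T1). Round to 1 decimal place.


Q = m_dot * Cp * (T2 - T1)
Q = 52 * 1.8 * (66 - 39)
Q = 52 * 1.8 * 27
Q = 2527.2 kJ/hr


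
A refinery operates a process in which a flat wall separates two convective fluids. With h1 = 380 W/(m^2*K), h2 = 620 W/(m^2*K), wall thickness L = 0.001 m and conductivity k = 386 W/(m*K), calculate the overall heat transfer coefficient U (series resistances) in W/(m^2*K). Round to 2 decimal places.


1/U = 1/h1 + L/k + 1/h2
1/U = 1/380 + 0.001/386 + 1/620
1/U = 0.0026315789 + 2.5907e-06 + 0.0016129032
1/U = 0.0042470728
U = 235.46 W/(m^2*K)


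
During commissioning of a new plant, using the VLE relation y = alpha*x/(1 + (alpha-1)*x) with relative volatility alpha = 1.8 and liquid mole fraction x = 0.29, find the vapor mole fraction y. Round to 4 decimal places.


y = alpha*x / (1 + (alpha-1)*x)
y = 1.8*0.29 / (1 + (1.8-1)*0.29)
y = 0.522 / (1 + 0.232)
y = 0.522 / 1.232
y = 0.4237


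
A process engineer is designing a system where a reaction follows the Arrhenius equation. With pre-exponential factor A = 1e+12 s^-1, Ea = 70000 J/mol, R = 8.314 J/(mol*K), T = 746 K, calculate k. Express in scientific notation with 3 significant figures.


k = A * exp(-Ea/(R*T))
k = 1e+12 * exp(-70000 / (8.314 * 746))
k = 1e+12 * exp(-11.286238)
k = 1.25e+07


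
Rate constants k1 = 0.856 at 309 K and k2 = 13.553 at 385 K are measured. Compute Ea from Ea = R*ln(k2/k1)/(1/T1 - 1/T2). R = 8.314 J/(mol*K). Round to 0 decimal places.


Ea = R * ln(k2/k1) / (1/T1 - 1/T2)
ln(k2/k1) = ln(13.553/0.856) = 2.7620928
1/T1 - 1/T2 = 1/309 - 1/385 = 0.000638843357
Ea = 8.314 * 2.7620928 / 0.000638843357
Ea = 35946 J/mol


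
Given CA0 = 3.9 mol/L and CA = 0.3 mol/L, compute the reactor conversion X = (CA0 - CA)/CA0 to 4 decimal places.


X = (CA0 - CA) / CA0
X = (3.9 - 0.3) / 3.9
X = 3.6 / 3.9
X = 0.9231


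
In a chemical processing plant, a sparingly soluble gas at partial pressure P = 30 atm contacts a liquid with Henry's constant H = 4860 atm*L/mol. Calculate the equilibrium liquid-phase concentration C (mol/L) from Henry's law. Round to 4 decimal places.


C = P / H
C = 30 / 4860
C = 0.0062 mol/L


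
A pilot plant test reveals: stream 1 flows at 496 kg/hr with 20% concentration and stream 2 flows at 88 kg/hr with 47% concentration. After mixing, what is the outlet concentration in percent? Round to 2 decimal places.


Mass balance on solute: F1*x1 + F2*x2 = F3*x3
F3 = F1 + F2 = 496 + 88 = 584 kg/hr
x3 = (F1*x1 + F2*x2)/F3
x3 = (496*0.2 + 88*0.47) / 584
x3 = 24.07%


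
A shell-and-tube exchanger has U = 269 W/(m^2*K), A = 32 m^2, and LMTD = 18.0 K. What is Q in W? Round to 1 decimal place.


Q = U * A * LMTD
Q = 269 * 32 * 18.0
Q = 154944.0 W


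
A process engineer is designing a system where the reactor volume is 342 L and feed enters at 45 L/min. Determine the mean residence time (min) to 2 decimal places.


tau = V / v0
tau = 342 / 45
tau = 7.60 min


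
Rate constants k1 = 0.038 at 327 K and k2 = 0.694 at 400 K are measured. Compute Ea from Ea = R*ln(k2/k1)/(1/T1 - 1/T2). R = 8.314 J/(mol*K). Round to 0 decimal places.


Ea = R * ln(k2/k1) / (1/T1 - 1/T2)
ln(k2/k1) = ln(0.694/0.038) = 2.9048858
1/T1 - 1/T2 = 1/327 - 1/400 = 0.000558103976
Ea = 8.314 * 2.9048858 / 0.000558103976
Ea = 43274 J/mol


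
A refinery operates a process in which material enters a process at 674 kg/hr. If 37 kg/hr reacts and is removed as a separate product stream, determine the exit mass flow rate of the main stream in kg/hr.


Steady-state mass balance on the main outlet: F_out = F_in - F_removed
F_out = 674 - 37
F_out = 637 kg/hr
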